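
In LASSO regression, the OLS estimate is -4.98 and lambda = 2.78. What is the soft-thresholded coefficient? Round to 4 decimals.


Check: |-4.98| = 4.98 vs lambda = 2.78.
Since |beta| > lambda, coefficient = sign(beta)*(|beta| - lambda) = -2.2000.
Soft-thresholded coefficient = -2.2000.

-2.2000


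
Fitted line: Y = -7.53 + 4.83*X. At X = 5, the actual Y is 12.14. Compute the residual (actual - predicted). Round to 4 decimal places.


Fitted value at X = 5 is yhat = -7.53 + 4.83*5 = 16.6200.
Residual = 12.14 - 16.6200 = -4.4800.

-4.4800


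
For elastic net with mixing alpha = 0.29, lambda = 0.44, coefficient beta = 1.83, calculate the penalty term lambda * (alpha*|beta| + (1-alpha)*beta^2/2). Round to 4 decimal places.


Compute:
L1 = 0.29 * 1.83 = 0.5307.
L2 = 0.71 * 1.83^2 / 2 = 1.1889.
Penalty = 0.44 * (0.5307 + 1.1889) = 0.7566.

0.7566


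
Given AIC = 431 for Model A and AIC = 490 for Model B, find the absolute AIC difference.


|AIC_A - AIC_B| = |431 - 490| = 59.
Model A is preferred (lower AIC).

59


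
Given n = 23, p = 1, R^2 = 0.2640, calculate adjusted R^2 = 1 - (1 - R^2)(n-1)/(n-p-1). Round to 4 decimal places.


Plug in: Adj R^2 = 1 - (1 - 0.2640) * 22/21.
= 1 - 0.7360 * 22/21
= 1 - 16.1920 / 21
= 1 - 0.7710 = 0.2290.

0.2290


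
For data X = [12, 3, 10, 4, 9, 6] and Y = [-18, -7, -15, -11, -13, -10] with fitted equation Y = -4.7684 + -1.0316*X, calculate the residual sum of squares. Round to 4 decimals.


Compute predicted values, then residuals = yi - yhat_i.
Residuals: [-0.8524, 0.8632, 0.0844, -2.1052, 1.0528, 0.9580].
SSres = sum(residual^2) = 7.9368.

7.9368


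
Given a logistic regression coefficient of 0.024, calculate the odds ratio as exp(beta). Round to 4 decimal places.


exp(0.024) = 1.0243.
So the odds ratio is 1.0243.

1.0243


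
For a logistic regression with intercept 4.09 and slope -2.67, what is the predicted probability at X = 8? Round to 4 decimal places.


Compute z = 4.09 + (-2.67)(8) = -17.2700.
exp(-z) = 31642129.4163.
P = 1/(1 + 31642129.4163) = 0.0000.

0.0000


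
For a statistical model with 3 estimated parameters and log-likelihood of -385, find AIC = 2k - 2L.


AIC = 2k - 2*loglik = 2(3) - 2(-385).
= 6 + 770 = 776.

776


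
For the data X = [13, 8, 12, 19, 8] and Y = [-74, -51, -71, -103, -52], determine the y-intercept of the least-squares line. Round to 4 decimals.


The slope is b1 = -4.6707.
Sample means are xbar = 12.0000 and ybar = -70.2000.
Intercept: b0 = -70.2000 - (-4.6707)(12.0000) = -14.1512.

-14.1512


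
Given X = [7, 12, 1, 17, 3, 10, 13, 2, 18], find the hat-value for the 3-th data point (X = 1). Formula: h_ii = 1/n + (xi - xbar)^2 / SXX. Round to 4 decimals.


Mean of X: xbar = 9.2222.
SXX = 323.5556.
For X = 1: h = 1/9 + (1 - 9.2222)^2/323.5556 = 0.3201.

0.3201


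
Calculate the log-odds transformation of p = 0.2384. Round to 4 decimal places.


The odds are p/(1-p) = 0.2384 / 0.7616 = 0.3130.
logit(p) = ln(0.3130) = -1.1615.

-1.1615


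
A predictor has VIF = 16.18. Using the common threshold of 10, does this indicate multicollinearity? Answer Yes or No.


The threshold is 10.
VIF = 16.18 is >= 10.
Multicollinearity indication: Yes.

Yes


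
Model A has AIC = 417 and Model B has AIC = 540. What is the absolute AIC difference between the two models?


Absolute difference = |417 - 540| = 123.
The model with lower AIC (A) is preferred.

123


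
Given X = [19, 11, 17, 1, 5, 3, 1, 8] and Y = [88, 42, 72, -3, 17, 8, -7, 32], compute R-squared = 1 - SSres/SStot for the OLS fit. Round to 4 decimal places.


The fitted line is Y = -8.9194 + 4.9285*X.
SSres = 48.2494, SStot = 8376.8750.
R^2 = 1 - SSres/SStot = 0.9942.

0.9942


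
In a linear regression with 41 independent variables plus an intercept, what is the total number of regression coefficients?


Each predictor gets one coefficient, plus one intercept.
Total parameters = 41 + 1 = 42.

42


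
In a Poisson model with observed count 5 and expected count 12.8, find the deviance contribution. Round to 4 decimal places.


y/mu = 5/12.8 = 0.390625 (approx.), and ln(5/12.8) = -0.940007.
y * ln(y/mu) = 5 * -0.940007 = -4.700035.
y - mu = -7.8.
D = 2 * (-4.700035 - -7.8) = 6.199930, which rounds to 6.1999.

6.1999


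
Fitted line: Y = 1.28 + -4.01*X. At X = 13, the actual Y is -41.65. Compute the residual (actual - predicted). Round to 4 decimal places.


Predicted = 1.28 + -4.01 * 13 = -50.8500.
Residual = -41.65 - -50.8500 = 9.2000.

9.2000


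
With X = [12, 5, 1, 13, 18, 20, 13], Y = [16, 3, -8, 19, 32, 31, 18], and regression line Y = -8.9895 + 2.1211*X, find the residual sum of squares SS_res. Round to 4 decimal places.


For each point, residual = actual - predicted.
Residuals: [-0.4637, 1.3840, -1.1316, 0.4152, 2.8097, -2.4325, -0.5848].
Sum of squared residuals = 17.7368.

17.7368


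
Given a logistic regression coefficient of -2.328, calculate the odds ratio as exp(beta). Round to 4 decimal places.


Odds ratio = exp(beta) = exp(-2.328).
= 0.0975.

0.0975


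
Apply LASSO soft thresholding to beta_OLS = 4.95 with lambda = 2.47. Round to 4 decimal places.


|beta_OLS| = 4.95.
lambda = 2.47.
Since |beta| > lambda, coefficient = sign(beta)*(|beta| - lambda) = 2.4800.
Result = 2.4800.

2.4800


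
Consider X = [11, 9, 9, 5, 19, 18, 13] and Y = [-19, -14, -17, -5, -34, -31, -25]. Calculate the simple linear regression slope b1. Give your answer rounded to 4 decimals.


Calculate xbar = 12.0000, ybar = -20.7143.
S_xx = 154.0000, S_xy = -302.0000.
Using b1 = S_xy / S_xx = -302.0000 / 154.0000, we get b1 = -1.9610.

-1.9610


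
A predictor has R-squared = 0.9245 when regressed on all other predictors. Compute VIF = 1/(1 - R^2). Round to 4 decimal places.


Denominator: 1 - 0.9245 = 0.0755.
VIF = 1 / 0.0755 = 13.2450.

13.2450


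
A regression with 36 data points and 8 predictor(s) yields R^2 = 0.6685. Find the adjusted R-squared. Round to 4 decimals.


Using the formula:
(1 - 0.6685) = 0.3315.
Multiply by 35/27: 0.3315 * 35 = 11.6025, then 11.6025 / 27 = 0.4297.
Adj R^2 = 1 - 0.4297 = 0.5703.

0.5703


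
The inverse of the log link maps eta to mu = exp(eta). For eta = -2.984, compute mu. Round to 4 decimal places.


mu = exp(eta) = exp(-2.984).
= 0.0506.

0.0506


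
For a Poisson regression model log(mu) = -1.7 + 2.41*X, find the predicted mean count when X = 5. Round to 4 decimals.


eta = -1.7 + 2.41 * 5 = 10.3500.
mu = exp(10.3500) = 31257.0428.

31257.0428


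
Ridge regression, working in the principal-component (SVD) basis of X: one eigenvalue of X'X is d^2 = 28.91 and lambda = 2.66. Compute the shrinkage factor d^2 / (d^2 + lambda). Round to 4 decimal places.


Denominator = d^2 + lambda = 28.91 + 2.66 = 31.5700.
Shrinkage = 28.91 / 31.5700 = 0.9157.

0.9157


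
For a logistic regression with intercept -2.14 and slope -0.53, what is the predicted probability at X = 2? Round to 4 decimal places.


Compute z = -2.14 + (-0.53)(2) = -3.2000.
exp(-z) = 24.5325.
P = 1/(1 + 24.5325) = 0.0392.

0.0392


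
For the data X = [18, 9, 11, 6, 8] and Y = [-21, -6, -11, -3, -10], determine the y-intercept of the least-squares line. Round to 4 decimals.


First find the slope: b1 = -1.4155.
Means: xbar = 10.4000, ybar = -10.2000.
b0 = ybar - b1 * xbar = -10.2000 - -1.4155 * 10.4000 = 4.5211.

4.5211


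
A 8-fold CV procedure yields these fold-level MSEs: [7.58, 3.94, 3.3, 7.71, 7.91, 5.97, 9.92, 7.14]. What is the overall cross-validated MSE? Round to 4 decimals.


Sum of fold MSEs = 53.4700.
Average = 53.4700 / 8 = 6.6838.

6.6838


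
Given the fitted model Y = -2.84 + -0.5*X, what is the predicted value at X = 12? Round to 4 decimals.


Plug X = 12 into Y = -2.84 + -0.5*X:
Y = -2.84 + -6.0000 = -8.8400.

-8.8400


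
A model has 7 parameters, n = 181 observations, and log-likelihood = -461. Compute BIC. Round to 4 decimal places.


Compute k*ln(n) = 7*ln(181) = 7*5.198497 = 36.389479.
Then -2*loglik = 922.
BIC = 36.389479 + 922 = 958.389479, which rounds to 958.3895.

958.3895


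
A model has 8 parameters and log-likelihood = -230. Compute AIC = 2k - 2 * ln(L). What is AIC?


AIC = 2*8 - 2*(-230).
= 16 + 460 = 476.

476


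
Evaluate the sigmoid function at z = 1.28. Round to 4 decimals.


Compute exp(-1.2800) = 0.2780.
Sigmoid = 1 / (1 + 0.2780) = 1 / 1.2780 = 0.7824.

0.7824


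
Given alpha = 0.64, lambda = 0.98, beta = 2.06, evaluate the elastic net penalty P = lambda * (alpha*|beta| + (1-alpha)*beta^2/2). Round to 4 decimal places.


Compute:
L1 = 0.64 * 2.06 = 1.3184.
L2 = 0.36 * 2.06^2 / 2 = 0.7638.
Penalty = 0.98 * (1.3184 + 0.7638) = 2.0406.

2.0406


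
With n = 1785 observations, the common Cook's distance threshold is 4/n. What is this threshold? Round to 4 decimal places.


Using the rule of thumb:
Threshold = 4 / 1785 = 0.0022.

0.0022


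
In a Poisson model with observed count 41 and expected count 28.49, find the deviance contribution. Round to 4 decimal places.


First: ln(41/28.49) = 0.364019.
Then: 41 * 0.364019 = 14.924779.
y - mu = 41 - 28.49 = 12.51.
D = 2(14.924779 - 12.51) = 4.829558, which rounds to 4.8296.

4.8296


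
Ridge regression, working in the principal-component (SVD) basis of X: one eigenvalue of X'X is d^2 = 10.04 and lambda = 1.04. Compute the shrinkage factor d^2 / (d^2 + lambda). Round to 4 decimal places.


Compute the denominator: 10.04 + 1.04 = 11.0800.
Shrinkage factor = 10.04 / 11.0800 = 0.9061.

0.9061


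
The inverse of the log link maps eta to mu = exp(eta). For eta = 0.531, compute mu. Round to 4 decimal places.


The inverse log link gives:
mu = exp(0.531) = 1.7006.

1.7006


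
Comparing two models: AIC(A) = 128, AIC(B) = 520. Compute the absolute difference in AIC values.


|AIC_A - AIC_B| = |128 - 520| = 392.
Model A is preferred (lower AIC).

392


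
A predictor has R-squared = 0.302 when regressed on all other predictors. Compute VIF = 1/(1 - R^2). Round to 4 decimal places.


Denominator: 1 - 0.302 = 0.698.
VIF = 1 / 0.698 = 1.4327.

1.4327


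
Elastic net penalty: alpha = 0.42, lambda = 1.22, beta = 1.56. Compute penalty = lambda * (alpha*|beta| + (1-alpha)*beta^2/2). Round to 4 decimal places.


Compute:
L1 = 0.42 * 1.56 = 0.6552.
L2 = 0.58 * 1.56^2 / 2 = 0.7057.
Penalty = 1.22 * (0.6552 + 0.7057) = 1.6604.

1.6604


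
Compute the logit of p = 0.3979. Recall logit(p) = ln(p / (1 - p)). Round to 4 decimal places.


The odds are p/(1-p) = 0.3979 / 0.6021 = 0.6609.
logit(p) = ln(0.6609) = -0.4142.

-0.4142


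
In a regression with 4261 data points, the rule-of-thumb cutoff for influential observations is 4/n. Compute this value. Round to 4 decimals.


Using the rule of thumb:
Threshold = 4 / 4261 = 0.0009.

0.0009


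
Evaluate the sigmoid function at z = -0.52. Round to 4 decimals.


First, exp(0.5200) = 1.6820.
Then sigma(z) = 1/(1 + 1.6820) = 0.3729.

0.3729


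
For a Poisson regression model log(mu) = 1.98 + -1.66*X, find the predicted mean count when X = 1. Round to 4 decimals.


eta = 1.98 + -1.66 * 1 = 0.3200.
mu = exp(0.3200) = 1.3771.

1.3771


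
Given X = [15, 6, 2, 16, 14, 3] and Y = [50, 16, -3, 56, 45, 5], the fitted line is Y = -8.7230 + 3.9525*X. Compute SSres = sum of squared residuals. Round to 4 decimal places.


For each point, residual = actual - predicted.
Residuals: [-0.5645, 1.0080, -2.1820, 1.4830, -1.6120, 1.8655].
Sum of squared residuals = 14.3738.

14.3738


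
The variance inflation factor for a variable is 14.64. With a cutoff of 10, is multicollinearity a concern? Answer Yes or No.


Check: VIF = 14.64 vs threshold = 10.
Since 14.64 >= 10, the answer is Yes.

Yes


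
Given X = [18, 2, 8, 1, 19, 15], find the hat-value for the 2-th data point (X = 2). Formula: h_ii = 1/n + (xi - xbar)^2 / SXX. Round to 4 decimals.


Mean of X: xbar = 10.5000.
SXX = 317.5000.
For X = 2: h = 1/6 + (2 - 10.5000)^2/317.5000 = 0.3942.

0.3942


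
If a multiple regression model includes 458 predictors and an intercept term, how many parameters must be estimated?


Each predictor gets one coefficient, plus one intercept.
Total parameters = 458 + 1 = 459.

459


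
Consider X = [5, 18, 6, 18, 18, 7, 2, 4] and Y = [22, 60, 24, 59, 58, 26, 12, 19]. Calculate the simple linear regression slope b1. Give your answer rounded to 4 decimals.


The sample means are xbar = 9.7500 and ybar = 35.0000.
Compute S_xx = 341.5000 and S_xy = 992.0000.
Slope b1 = S_xy / S_xx = 992.0000 / 341.5000 = 2.9048.

2.9048


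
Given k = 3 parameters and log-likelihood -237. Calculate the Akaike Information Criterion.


AIC = 2k - 2*loglik = 2(3) - 2(-237).
= 6 + 474 = 480.

480


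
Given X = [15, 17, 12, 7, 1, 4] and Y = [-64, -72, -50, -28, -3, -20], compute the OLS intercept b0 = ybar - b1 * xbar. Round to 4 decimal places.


The slope is b1 = -4.2268.
Sample means are xbar = 9.3333 and ybar = -39.5000.
Intercept: b0 = -39.5000 - (-4.2268)(9.3333) = -0.0497.

-0.0497


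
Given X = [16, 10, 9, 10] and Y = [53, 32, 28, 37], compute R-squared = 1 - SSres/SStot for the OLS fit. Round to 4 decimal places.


The fitted line is Y = 0.0000 + 3.3333*X.
SSres = 19.3333, SStot = 361.0000.
R^2 = 1 - SSres/SStot = 0.9464.

0.9464


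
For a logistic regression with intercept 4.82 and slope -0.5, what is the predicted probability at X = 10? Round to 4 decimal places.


Compute z = 4.82 + (-0.5)(10) = -0.1800.
exp(-z) = 1.1972.
P = 1/(1 + 1.1972) = 0.4551.

0.4551


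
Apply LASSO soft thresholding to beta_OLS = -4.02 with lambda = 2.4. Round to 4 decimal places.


|beta_OLS| = 4.02.
lambda = 2.4.
Since |beta| > lambda, coefficient = sign(beta)*(|beta| - lambda) = -1.6200.
Result = -1.6200.

-1.6200


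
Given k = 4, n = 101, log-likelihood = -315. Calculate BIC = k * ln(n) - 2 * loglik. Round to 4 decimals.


Compute k*ln(n) = 4*ln(101) = 4*4.615121 = 18.460484.
Then -2*loglik = 630.
BIC = 18.460484 + 630 = 648.460484, which rounds to 648.4605.

648.4605


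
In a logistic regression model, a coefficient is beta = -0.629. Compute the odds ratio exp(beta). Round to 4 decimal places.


The odds ratio is computed as:
OR = e^(-0.629) = 0.5331.

0.5331


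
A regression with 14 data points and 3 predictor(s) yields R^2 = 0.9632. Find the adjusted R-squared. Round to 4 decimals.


Adjusted R^2 = 1 - (1 - R^2) * (n-1)/(n-p-1).
(1 - R^2) = 0.0368.
(n-1)/(n-p-1) = 13/10.
(1 - R^2) * (n-1) = 0.0368 * 13 = 0.4784.
Divide by (n-p-1): 0.4784 / 10 = 0.0478.
Adj R^2 = 1 - 0.0478 = 0.9522.

0.9522


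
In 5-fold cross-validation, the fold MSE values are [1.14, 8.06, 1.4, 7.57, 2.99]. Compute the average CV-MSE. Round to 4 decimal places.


Sum of fold MSEs = 21.1600.
Average = 21.1600 / 5 = 4.2320.

4.2320


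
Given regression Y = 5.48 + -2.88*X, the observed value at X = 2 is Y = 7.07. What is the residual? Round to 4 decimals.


Predicted = 5.48 + -2.88 * 2 = -0.2800.
Residual = 7.07 - -0.2800 = 7.3500.

7.3500


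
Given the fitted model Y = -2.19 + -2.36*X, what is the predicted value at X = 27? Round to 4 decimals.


Substitute X = 27 into the equation:
Y = -2.19 + -2.36 * 27 = -2.19 + -63.7200 = -65.9100.

-65.9100


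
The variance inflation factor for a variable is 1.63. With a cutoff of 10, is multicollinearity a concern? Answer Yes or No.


The threshold is 10.
VIF = 1.63 is < 10.
Multicollinearity indication: No.

No


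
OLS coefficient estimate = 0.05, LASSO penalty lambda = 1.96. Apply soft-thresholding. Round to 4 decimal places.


Check: |0.05| = 0.05 vs lambda = 1.96.
Since |beta| <= lambda, the coefficient is set to 0.
Soft-thresholded coefficient = 0.0000.

0.0000


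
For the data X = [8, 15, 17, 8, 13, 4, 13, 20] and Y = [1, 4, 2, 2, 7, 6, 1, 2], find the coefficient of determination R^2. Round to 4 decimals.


After computing the OLS fit (b0=4.3939, b1=-0.1036):
SSres = 34.7775, SStot = 36.8750.
R^2 = 1 - 34.7775/36.8750 = 0.0569.

0.0569


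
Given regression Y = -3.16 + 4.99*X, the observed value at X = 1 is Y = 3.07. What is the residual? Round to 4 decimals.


Compute yhat = -3.16 + (4.99)(1) = 1.8300.
Residual = actual - predicted = 3.07 - 1.8300 = 1.2400.

1.2400


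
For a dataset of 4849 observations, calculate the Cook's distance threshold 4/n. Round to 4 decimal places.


Using the rule of thumb:
Threshold = 4 / 4849 = 0.0008.

0.0008


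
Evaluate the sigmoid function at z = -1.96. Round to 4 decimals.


exp(1.9600) = 7.0993.
1 + exp(-z) = 8.0993.
sigmoid = 1/8.0993 = 0.1235.

0.1235


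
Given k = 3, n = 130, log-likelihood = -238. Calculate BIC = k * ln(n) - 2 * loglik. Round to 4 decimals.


k * ln(n) = 3 * ln(130) = 3 * 4.867534 = 14.602602.
-2 * loglik = -2 * (-238) = 476.
BIC = 14.602602 + 476 = 490.602602, which rounds to 490.6026.

490.6026


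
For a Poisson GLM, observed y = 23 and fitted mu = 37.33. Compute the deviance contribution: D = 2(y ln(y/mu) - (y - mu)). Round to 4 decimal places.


Compute y*ln(y/mu) = 23*ln(23/37.33) = 23*-0.484303 = -11.138969.
y - mu = -14.33.
D = 2*(-11.138969 - (-14.33)) = 6.382062, which rounds to 6.3821.

6.3821


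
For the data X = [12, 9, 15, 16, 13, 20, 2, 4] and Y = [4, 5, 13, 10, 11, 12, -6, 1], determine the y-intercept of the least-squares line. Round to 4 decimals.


The slope is b1 = 0.9784.
Sample means are xbar = 11.3750 and ybar = 6.2500.
Intercept: b0 = 6.2500 - (0.9784)(11.3750) = -4.8788.

-4.8788


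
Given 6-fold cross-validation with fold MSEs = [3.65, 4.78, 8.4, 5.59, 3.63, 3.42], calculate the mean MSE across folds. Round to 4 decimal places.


Add all fold MSEs: 29.4700.
Divide by k = 6: 29.4700/6 = 4.9117.

4.9117


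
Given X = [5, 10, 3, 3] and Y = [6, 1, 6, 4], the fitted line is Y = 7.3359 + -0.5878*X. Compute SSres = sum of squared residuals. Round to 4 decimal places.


Predicted values from Y = 7.3359 + -0.5878*X.
Residuals: [1.6031, -0.4579, 0.4275, -1.5725].
SSres = 5.4351.

5.4351


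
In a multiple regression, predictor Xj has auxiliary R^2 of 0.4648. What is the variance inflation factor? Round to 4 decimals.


Using VIF = 1/(1 - R^2_j):
1 - 0.4648 = 0.5352.
VIF = 1.8685.

1.8685


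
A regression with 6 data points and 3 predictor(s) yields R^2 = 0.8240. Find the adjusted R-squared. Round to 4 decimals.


Using the formula:
(1 - 0.8240) = 0.1760.
Multiply by 5/2: 0.1760 * 5 = 0.8800, then 0.8800 / 2 = 0.4400.
Adj R^2 = 1 - 0.4400 = 0.5600.

0.5600


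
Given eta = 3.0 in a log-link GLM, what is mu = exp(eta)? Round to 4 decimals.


Apply the inverse link:
mu = e^3.0 = 20.0855.

20.0855


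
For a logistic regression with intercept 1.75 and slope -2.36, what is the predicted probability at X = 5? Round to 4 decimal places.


Linear predictor: z = 1.75 + -2.36 * 5 = -10.0500.
P = 1/(1 + exp(10.0500)) = 1/(1 + 23155.7868) = 0.0000.

0.0000


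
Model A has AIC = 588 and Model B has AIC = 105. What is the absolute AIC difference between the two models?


|AIC_A - AIC_B| = |588 - 105| = 483.
Model B is preferred (lower AIC).

483


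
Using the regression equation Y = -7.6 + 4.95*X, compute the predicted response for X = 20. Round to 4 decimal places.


Predicted value:
Y = -7.6 + (4.95)(20) = -7.6 + 99.0000 = 91.4000.

91.4000


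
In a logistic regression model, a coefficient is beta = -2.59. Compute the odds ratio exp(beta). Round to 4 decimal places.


The odds ratio is computed as:
OR = e^(-2.59) = 0.0750.

0.0750


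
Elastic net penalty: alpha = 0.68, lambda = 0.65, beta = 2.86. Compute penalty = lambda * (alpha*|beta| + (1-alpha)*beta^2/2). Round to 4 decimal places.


alpha * |beta| = 0.68 * 2.86 = 1.9448.
(1-alpha) * beta^2/2 = 0.32 * 8.1796/2 = 1.3087.
Total = 0.65 * (1.9448 + 1.3087) = 2.1148.

2.1148


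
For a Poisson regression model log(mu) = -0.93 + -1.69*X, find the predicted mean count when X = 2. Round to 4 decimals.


eta = -0.93 + -1.69 * 2 = -4.3100.
mu = exp(-4.3100) = 0.0134.

0.0134


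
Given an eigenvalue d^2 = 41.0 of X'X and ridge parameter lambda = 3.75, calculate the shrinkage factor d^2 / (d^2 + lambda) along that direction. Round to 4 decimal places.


d^2 + lambda = 41.0 + 3.75 = 44.7500.
Shrinkage factor = 41.0/44.7500 = 0.9162.

0.9162


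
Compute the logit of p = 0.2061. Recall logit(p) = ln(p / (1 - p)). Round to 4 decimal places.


Compute the odds: 0.2061/0.7939 = 0.2596.
Take the natural log: ln(0.2596) = -1.3486.

-1.3486


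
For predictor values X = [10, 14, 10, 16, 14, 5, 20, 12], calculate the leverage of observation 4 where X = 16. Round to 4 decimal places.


n = 8, xbar = 12.6250.
SXX = sum((xi - xbar)^2) = 141.8750.
h = 1/8 + (16 - 12.6250)^2 / 141.8750 = 0.2053.

0.2053


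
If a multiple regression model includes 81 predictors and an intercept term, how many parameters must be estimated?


Each predictor gets one coefficient, plus one intercept.
Total parameters = 81 + 1 = 82.

82


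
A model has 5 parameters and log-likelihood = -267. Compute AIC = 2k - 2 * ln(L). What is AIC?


AIC = 2*5 - 2*(-267).
= 10 + 534 = 544.

544


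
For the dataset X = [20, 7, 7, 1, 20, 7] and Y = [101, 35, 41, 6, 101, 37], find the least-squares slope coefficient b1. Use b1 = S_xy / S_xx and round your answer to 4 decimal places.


The sample means are xbar = 10.3333 and ybar = 53.5000.
Compute S_xx = 307.3333 and S_xy = 1520.0000.
Slope b1 = S_xy / S_xx = 1520.0000 / 307.3333 = 4.9458.

4.9458


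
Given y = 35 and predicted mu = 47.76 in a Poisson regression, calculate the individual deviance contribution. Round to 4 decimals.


y/mu = 35/47.76 = 0.732831 (approx.), and ln(35/47.76) = -0.310840.
y * ln(y/mu) = 35 * -0.310840 = -10.879400.
y - mu = -12.76.
D = 2 * (-10.879400 - -12.76) = 3.761200, which rounds to 3.7612.

3.7612


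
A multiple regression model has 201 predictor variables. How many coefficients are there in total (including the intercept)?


Each predictor gets one coefficient, plus one intercept.
Total parameters = 201 + 1 = 202.

202


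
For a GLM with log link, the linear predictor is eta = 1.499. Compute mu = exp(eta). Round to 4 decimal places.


The inverse log link gives:
mu = exp(1.499) = 4.4772.

4.4772


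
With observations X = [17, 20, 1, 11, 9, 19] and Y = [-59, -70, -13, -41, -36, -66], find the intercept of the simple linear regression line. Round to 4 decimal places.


Compute b1 = -2.9736 from the OLS formula.
With xbar = 12.8333 and ybar = -47.5000, the intercept is:
b0 = -47.5000 - -2.9736 * 12.8333 = -9.3392.

-9.3392


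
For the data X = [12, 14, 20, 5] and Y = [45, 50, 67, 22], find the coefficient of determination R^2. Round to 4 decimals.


After computing the OLS fit (b0=7.7778, b1=2.9978):
SSres = 2.7495, SStot = 1034.0000.
R^2 = 1 - 2.7495/1034.0000 = 0.9973.

0.9973


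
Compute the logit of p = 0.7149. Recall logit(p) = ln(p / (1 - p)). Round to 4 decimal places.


The odds are p/(1-p) = 0.7149 / 0.2851 = 2.5075.
logit(p) = ln(2.5075) = 0.9193.

0.9193


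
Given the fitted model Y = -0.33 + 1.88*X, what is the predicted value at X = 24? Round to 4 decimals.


Plug X = 24 into Y = -0.33 + 1.88*X:
Y = -0.33 + 45.1200 = 44.7900.

44.7900


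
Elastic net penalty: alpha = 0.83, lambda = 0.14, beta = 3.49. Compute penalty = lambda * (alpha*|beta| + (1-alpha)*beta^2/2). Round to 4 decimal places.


Compute:
L1 = 0.83 * 3.49 = 2.8967.
L2 = 0.17 * 3.49^2 / 2 = 1.0353.
Penalty = 0.14 * (2.8967 + 1.0353) = 0.5505.

0.5505


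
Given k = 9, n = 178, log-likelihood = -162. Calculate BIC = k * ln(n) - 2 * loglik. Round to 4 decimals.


k * ln(n) = 9 * ln(178) = 9 * 5.181784 = 46.636056.
-2 * loglik = -2 * (-162) = 324.
BIC = 46.636056 + 324 = 370.636056, which rounds to 370.6361.

370.6361


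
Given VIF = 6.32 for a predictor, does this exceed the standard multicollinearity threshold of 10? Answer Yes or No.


Check: VIF = 6.32 vs threshold = 10.
Since 6.32 < 10, the answer is No.

No


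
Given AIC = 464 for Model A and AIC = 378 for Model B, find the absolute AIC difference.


Compute |464 - 378| = 86.
Model B has the smaller AIC.

86


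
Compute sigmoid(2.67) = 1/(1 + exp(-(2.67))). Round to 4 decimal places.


exp(-2.6700) = 0.0693.
1 + exp(-z) = 1.0693.
sigmoid = 1/1.0693 = 0.9352.

0.9352


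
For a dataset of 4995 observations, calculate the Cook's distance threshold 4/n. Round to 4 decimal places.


Using the rule of thumb:
Threshold = 4 / 4995 = 0.0008.

0.0008


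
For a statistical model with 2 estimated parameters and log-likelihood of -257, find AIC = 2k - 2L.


AIC = 2*2 - 2*(-257).
= 4 + 514 = 518.

518


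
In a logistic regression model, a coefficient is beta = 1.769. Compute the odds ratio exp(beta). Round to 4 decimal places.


exp(1.769) = 5.8650.
So the odds ratio is 5.8650.

5.8650


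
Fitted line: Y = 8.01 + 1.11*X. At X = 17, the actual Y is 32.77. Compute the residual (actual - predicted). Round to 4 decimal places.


Fitted value at X = 17 is yhat = 8.01 + 1.11*17 = 26.8800.
Residual = 32.77 - 26.8800 = 5.8900.

5.8900


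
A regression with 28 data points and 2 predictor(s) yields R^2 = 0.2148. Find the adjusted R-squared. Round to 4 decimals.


Plug in: Adj R^2 = 1 - (1 - 0.2148) * 27/25.
= 1 - 0.7852 * 27/25
= 1 - 21.2004 / 25
= 1 - 0.8480 = 0.1520.

0.1520


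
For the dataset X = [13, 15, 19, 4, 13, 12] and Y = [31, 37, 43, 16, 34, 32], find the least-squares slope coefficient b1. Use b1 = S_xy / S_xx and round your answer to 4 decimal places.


Calculate xbar = 12.6667, ybar = 32.1667.
S_xx = 121.3333, S_xy = 220.3333.
Using b1 = S_xy / S_xx = 220.3333 / 121.3333, we get b1 = 1.8159.

1.8159


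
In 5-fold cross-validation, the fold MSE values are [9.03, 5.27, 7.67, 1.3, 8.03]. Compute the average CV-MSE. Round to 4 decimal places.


Add all fold MSEs: 31.3000.
Divide by k = 5: 31.3000/5 = 6.2600.

6.2600


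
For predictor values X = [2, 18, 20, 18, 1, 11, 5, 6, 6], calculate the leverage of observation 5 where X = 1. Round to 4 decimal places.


n = 9, xbar = 9.6667.
SXX = sum((xi - xbar)^2) = 430.0000.
h = 1/9 + (1 - 9.6667)^2 / 430.0000 = 0.2858.

0.2858


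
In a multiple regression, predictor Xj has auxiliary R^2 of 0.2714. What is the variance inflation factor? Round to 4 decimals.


Using VIF = 1/(1 - R^2_j):
1 - 0.2714 = 0.7286.
VIF = 1.3725.

1.3725


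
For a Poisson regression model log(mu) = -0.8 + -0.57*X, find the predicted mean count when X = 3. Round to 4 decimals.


Linear predictor: eta = -0.8 + (-0.57)(3) = -2.5100.
Expected count: mu = exp(-2.5100) = 0.0813.

0.0813


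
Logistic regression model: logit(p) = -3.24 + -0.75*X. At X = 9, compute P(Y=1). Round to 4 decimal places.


Linear predictor: z = -3.24 + -0.75 * 9 = -9.9900.
P = 1/(1 + exp(9.9900)) = 1/(1 + 21807.2988) = 0.0000.

0.0000


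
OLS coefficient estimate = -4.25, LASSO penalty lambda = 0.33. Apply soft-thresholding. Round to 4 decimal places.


|beta_OLS| = 4.25.
lambda = 0.33.
Since |beta| > lambda, coefficient = sign(beta)*(|beta| - lambda) = -3.9200.
Result = -3.9200.

-3.9200


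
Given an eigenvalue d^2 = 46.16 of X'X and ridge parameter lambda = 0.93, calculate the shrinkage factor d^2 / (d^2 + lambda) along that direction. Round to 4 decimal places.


Compute the denominator: 46.16 + 0.93 = 47.0900.
Shrinkage factor = 46.16 / 47.0900 = 0.9803.

0.9803


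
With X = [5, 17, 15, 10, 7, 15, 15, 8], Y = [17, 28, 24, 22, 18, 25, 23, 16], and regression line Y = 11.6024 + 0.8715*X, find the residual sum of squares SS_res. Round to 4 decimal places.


Compute predicted values, then residuals = yi - yhat_i.
Residuals: [1.0401, 1.5821, -0.6749, 1.6826, 0.2971, 0.3251, -1.6749, -2.5744].
SSres = sum(residual^2) = 16.4983.

16.4983


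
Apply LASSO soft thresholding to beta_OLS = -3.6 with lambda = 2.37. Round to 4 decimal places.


|beta_OLS| = 3.6.
lambda = 2.37.
Since |beta| > lambda, coefficient = sign(beta)*(|beta| - lambda) = -1.2300.
Result = -1.2300.

-1.2300


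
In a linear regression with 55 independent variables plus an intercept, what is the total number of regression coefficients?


Including the intercept, the model has 55 predictor coefficients + 1 intercept.
Total = 56.

56


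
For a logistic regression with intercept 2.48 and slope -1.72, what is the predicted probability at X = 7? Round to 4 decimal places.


Compute z = 2.48 + (-1.72)(7) = -9.5600.
exp(-z) = 14185.8462.
P = 1/(1 + 14185.8462) = 0.0001.

0.0001


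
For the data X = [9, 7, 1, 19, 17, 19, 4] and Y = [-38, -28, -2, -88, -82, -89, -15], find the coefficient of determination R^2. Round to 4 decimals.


The fitted line is Y = 4.7622 + -4.9386*X.
SSres = 18.4605, SStot = 8136.8571.
R^2 = 1 - SSres/SStot = 0.9977.

0.9977


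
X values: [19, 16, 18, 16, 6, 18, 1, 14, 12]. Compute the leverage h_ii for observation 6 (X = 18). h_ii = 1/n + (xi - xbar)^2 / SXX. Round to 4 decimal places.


n = 9, xbar = 13.3333.
SXX = sum((xi - xbar)^2) = 298.0000.
h = 1/9 + (18 - 13.3333)^2 / 298.0000 = 0.1842.

0.1842


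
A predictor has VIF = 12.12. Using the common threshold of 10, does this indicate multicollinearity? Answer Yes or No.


Check: VIF = 12.12 vs threshold = 10.
Since 12.12 >= 10, the answer is Yes.

Yes


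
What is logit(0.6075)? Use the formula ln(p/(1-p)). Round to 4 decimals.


1 - p = 0.3925.
p/(1-p) = 1.5478.
logit = ln(1.5478) = 0.4368.

0.4368


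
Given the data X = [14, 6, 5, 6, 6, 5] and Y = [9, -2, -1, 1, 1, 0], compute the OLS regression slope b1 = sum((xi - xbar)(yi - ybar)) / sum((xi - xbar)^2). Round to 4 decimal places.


Calculate xbar = 7.0000, ybar = 1.3333.
S_xx = 60.0000, S_xy = 65.0000.
Using b1 = S_xy / S_xx = 65.0000 / 60.0000, we get b1 = 1.0833.

1.0833


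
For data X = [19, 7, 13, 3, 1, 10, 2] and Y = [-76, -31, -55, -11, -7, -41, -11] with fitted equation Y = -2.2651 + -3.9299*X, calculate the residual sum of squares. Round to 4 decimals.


For each point, residual = actual - predicted.
Residuals: [0.9332, -1.2256, -1.6462, 3.0548, -0.8050, 0.5641, -0.8751].
Sum of squared residuals = 16.1468.

16.1468


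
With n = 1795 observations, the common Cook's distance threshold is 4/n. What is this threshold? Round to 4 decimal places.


The threshold is 4/n.
4/1795 = 0.0022.

0.0022


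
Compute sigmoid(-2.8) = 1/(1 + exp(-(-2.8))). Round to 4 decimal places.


First, exp(2.8000) = 16.4446.
Then sigma(z) = 1/(1 + 16.4446) = 0.0573.

0.0573


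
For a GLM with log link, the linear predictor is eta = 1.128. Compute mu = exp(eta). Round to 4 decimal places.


Apply the inverse link:
mu = e^1.128 = 3.0895.

3.0895


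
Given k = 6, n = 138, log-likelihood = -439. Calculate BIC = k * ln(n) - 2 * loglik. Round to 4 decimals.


Compute k*ln(n) = 6*ln(138) = 6*4.927254 = 29.563524.
Then -2*loglik = 878.
BIC = 29.563524 + 878 = 907.563524, which rounds to 907.5635.

907.5635


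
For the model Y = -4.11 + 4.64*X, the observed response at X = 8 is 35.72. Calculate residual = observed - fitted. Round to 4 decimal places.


Predicted = -4.11 + 4.64 * 8 = 33.0100.
Residual = 35.72 - 33.0100 = 2.7100.

2.7100


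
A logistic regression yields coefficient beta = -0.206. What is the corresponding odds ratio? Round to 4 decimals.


exp(-0.206) = 0.8138.
So the odds ratio is 0.8138.

0.8138


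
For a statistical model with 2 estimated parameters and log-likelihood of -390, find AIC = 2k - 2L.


Compute:
2k = 2*2 = 4.
-2*loglik = -2*(-390) = 780.
AIC = 4 + 780 = 784.

784


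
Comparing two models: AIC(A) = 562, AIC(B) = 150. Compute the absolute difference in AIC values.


Absolute difference = |562 - 150| = 412.
The model with lower AIC (B) is preferred.

412


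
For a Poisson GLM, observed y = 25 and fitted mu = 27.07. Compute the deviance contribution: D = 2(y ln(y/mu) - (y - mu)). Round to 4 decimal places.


First: ln(25/27.07) = -0.079550.
Then: 25 * -0.079550 = -1.988750.
y - mu = 25 - 27.07 = -2.07.
D = 2(-1.988750 - -2.07) = 0.162500, which rounds to 0.1625.

0.1625


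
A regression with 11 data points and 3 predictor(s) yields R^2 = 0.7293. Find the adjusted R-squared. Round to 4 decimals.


Adjusted R^2 = 1 - (1 - R^2) * (n-1)/(n-p-1).
(1 - R^2) = 0.2707.
(n-1)/(n-p-1) = 10/7.
(1 - R^2) * (n-1) = 0.2707 * 10 = 2.7070.
Divide by (n-p-1): 2.7070 / 7 = 0.3867.
Adj R^2 = 1 - 0.3867 = 0.6133.

0.6133


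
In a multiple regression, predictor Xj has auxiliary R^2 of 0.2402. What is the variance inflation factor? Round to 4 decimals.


Denominator: 1 - 0.2402 = 0.7598.
VIF = 1 / 0.7598 = 1.3161.

1.3161


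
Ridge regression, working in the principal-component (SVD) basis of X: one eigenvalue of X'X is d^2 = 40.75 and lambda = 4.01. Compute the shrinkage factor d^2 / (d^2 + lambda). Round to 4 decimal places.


Compute the denominator: 40.75 + 4.01 = 44.7600.
Shrinkage factor = 40.75 / 44.7600 = 0.9104.

0.9104


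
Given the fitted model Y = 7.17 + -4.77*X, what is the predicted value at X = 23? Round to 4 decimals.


Plug X = 23 into Y = 7.17 + -4.77*X:
Y = 7.17 + -109.7100 = -102.5400.

-102.5400


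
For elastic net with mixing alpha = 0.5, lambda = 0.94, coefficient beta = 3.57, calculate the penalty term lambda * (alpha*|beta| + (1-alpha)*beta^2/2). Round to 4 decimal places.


alpha * |beta| = 0.5 * 3.57 = 1.7850.
(1-alpha) * beta^2/2 = 0.5 * 12.7449/2 = 3.1862.
Total = 0.94 * (1.7850 + 3.1862) = 4.6730.

4.6730


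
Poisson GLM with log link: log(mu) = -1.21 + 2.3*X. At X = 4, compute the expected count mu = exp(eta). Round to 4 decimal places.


Compute eta = -1.21 + 2.3 * 4 = 7.9900.
Apply inverse link: mu = e^7.9900 = 2951.2970.

2951.2970


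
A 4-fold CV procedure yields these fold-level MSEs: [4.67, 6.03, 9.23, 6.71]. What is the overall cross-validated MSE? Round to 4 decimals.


Total MSE across folds = 26.6400.
CV-MSE = 26.6400/4 = 6.6600.

6.6600


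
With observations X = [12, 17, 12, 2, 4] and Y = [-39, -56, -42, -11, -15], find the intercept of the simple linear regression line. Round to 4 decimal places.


The slope is b1 = -3.0528.
Sample means are xbar = 9.4000 and ybar = -32.6000.
Intercept: b0 = -32.6000 - (-3.0528)(9.4000) = -3.9034.

-3.9034


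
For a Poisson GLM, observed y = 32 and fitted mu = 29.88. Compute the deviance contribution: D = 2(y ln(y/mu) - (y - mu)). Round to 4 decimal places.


y/mu = 32/29.88 = 1.070950 (approx.), and ln(32/29.88) = 0.068547.
y * ln(y/mu) = 32 * 0.068547 = 2.193504.
y - mu = 2.12.
D = 2 * (2.193504 - 2.12) = 0.147008, which rounds to 0.1470.

0.1470


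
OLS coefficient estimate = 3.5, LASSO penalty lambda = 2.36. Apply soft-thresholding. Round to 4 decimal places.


|beta_OLS| = 3.5.
lambda = 2.36.
Since |beta| > lambda, coefficient = sign(beta)*(|beta| - lambda) = 1.1400.
Result = 1.1400.

1.1400


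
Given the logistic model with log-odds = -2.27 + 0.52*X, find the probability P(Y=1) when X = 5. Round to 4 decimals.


Linear predictor: z = -2.27 + 0.52 * 5 = 0.3300.
P = 1/(1 + exp(-0.3300)) = 1/(1 + 0.7189) = 0.5818.

0.5818


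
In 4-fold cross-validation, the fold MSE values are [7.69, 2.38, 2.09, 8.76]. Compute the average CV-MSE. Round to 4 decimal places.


Total MSE across folds = 20.9200.
CV-MSE = 20.9200/4 = 5.2300.

5.2300


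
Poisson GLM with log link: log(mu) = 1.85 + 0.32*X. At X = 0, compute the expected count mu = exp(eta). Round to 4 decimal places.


eta = 1.85 + 0.32 * 0 = 1.8500.
mu = exp(1.8500) = 6.3598.

6.3598


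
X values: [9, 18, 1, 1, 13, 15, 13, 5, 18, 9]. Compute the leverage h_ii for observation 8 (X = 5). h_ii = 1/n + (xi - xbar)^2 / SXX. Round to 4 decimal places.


Mean of X: xbar = 10.2000.
SXX = 359.6000.
For X = 5: h = 1/10 + (5 - 10.2000)^2/359.6000 = 0.1752.

0.1752


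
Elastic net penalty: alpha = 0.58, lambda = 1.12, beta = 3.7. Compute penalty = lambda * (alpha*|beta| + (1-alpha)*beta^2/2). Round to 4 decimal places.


alpha * |beta| = 0.58 * 3.7 = 2.1460.
(1-alpha) * beta^2/2 = 0.42 * 13.6900/2 = 2.8749.
Total = 1.12 * (2.1460 + 2.8749) = 5.6234.

5.6234


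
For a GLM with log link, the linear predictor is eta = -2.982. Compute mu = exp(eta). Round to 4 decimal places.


mu = exp(eta) = exp(-2.982).
= 0.0507.

0.0507


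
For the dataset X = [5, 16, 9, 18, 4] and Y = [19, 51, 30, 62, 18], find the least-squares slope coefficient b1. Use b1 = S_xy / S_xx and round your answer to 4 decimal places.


First compute the means: xbar = 10.4000, ybar = 36.0000.
Then S_xx = sum((xi - xbar)^2) = 161.2000.
S_xy = sum((xi - xbar)(yi - ybar)) = 497.0000.
b1 = S_xy / S_xx = 497.0000 / 161.2000 = 3.0831.

3.0831


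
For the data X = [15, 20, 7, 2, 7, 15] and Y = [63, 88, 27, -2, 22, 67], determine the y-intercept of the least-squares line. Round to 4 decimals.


The slope is b1 = 5.0177.
Sample means are xbar = 11.0000 and ybar = 44.1667.
Intercept: b0 = 44.1667 - (5.0177)(11.0000) = -11.0280.

-11.0280


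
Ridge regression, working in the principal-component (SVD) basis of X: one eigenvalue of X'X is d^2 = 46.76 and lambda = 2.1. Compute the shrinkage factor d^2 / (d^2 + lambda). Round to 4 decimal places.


d^2 + lambda = 46.76 + 2.1 = 48.8600.
Shrinkage factor = 46.76/48.8600 = 0.9570.

0.9570


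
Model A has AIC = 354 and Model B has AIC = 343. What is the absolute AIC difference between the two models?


|AIC_A - AIC_B| = |354 - 343| = 11.
Model B is preferred (lower AIC).

11


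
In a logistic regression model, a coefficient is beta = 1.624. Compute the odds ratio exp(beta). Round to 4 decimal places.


exp(1.624) = 5.0733.
So the odds ratio is 5.0733.

5.0733


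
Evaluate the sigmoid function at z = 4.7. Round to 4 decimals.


First, exp(-4.7000) = 0.0091.
Then sigma(z) = 1/(1 + 0.0091) = 0.9910.

0.9910


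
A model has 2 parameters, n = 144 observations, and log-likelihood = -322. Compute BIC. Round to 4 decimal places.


Compute k*ln(n) = 2*ln(144) = 2*4.969813 = 9.939626.
Then -2*loglik = 644.
BIC = 9.939626 + 644 = 653.939626, which rounds to 653.9396.

653.9396


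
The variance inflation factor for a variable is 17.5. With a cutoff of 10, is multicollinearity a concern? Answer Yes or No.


Check: VIF = 17.5 vs threshold = 10.
Since 17.5 >= 10, the answer is Yes.

Yes


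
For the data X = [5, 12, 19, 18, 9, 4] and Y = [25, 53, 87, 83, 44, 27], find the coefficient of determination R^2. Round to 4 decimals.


After computing the OLS fit (b0=6.3804, b1=4.1898):
SSres = 36.1923, SStot = 3596.8333.
R^2 = 1 - 36.1923/3596.8333 = 0.9899.

0.9899


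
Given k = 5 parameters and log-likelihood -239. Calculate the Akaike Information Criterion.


Compute:
2k = 2*5 = 10.
-2*loglik = -2*(-239) = 478.
AIC = 10 + 478 = 488.

488


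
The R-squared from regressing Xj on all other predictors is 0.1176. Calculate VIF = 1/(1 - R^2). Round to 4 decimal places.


Using VIF = 1/(1 - R^2_j):
1 - 0.1176 = 0.8824.
VIF = 1.1333.

1.1333


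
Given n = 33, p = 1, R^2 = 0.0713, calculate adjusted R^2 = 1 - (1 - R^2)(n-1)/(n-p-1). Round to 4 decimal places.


Adjusted R^2 = 1 - (1 - R^2) * (n-1)/(n-p-1).
(1 - R^2) = 0.9287.
(n-1)/(n-p-1) = 32/31.
(1 - R^2) * (n-1) = 0.9287 * 32 = 29.7184.
Divide by (n-p-1): 29.7184 / 31 = 0.9587.
Adj R^2 = 1 - 0.9587 = 0.0413.

0.0413


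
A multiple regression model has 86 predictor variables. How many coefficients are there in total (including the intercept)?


Total coefficients = number of predictors + 1 (for the intercept).
= 86 + 1 = 87.

87


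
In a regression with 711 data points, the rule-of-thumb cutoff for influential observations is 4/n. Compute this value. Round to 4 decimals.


The threshold is 4/n.
4/711 = 0.0056.

0.0056
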